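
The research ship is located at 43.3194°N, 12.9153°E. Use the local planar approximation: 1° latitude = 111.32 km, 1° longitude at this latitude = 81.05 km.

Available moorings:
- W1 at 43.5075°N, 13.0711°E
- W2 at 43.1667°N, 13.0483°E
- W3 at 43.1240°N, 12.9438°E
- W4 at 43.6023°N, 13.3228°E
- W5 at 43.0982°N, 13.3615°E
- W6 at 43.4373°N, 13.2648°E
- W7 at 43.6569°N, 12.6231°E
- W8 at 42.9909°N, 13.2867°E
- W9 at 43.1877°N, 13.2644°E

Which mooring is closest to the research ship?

Distances from 43.3194°N, 12.9153°E:
W1: √((0.1881·111.32)² + (0.1558·81.05)²) = √(438.453949 + 159.456029) = 24.4522 km
W2: √((-0.1527·111.32)² + (0.1330·81.05)²) = √(288.951178 + 116.200854) = 20.1284 km
W3: √((-0.1954·111.32)² + (0.0285·81.05)²) = √(473.146372 + 5.335754) = 21.8742 km
W4: √((0.2829·111.32)² + (0.4075·81.05)²) = √(991.773021 + 1090.840527) = 45.6357 km
W5: √((-0.2212·111.32)² + (0.4462·81.05)²) = √(606.340588 + 1307.871784) = 43.7517 km
W6: √((0.1179·111.32)² + (0.3495·81.05)²) = √(172.255860 + 802.417513) = 31.2198 km
W7: √((0.3375·111.32)² + (-0.2922·81.05)²) = √(1411.542470 + 560.875489) = 44.4119 km
W8: √((-0.3285·111.32)² + (0.3714·81.05)²) = √(1337.263969 + 906.128598) = 47.3645 km
W9: √((-0.1317·111.32)² + (0.3491·81.05)²) = √(214.940347 + 800.581843) = 31.8673 km
Minimum: W2 at 20.1284 km.

W2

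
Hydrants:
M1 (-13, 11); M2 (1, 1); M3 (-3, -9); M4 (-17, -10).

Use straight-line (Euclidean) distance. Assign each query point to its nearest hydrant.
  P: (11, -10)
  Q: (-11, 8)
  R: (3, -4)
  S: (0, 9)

P→M3; Q→M1; R→M2; S→M2

P at (11, -10):
  M1: 31.9
  M2: 14.9
  M3: 14.0
  M4: 28.0
  → nearest: M3 (14.0)
Q at (-11, 8):
  M1: 3.6
  M2: 13.9
  M3: 18.8
  M4: 19.0
  → nearest: M1 (3.6)
R at (3, -4):
  M1: 21.9
  M2: 5.4
  M3: 7.8
  M4: 20.9
  → nearest: M2 (5.4)
S at (0, 9):
  M1: 13.2
  M2: 8.1
  M3: 18.2
  M4: 25.5
  → nearest: M2 (8.1)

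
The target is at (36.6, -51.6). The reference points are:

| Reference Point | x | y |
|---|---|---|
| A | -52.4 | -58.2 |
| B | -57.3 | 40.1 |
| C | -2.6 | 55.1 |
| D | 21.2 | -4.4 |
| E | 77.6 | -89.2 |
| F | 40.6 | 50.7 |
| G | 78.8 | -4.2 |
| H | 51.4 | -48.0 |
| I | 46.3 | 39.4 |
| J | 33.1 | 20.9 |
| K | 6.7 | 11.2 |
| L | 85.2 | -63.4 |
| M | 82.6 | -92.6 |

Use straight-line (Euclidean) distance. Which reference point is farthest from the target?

Distances from (36.6, -51.6):
A: √((-89.0)² + (-6.6)²) = √(7921.000 + 43.560) = 89.2
B: √((-93.9)² + (91.7)²) = √(8817.210 + 8408.890) = 131.2
C: √((-39.2)² + (106.7)²) = √(1536.640 + 11384.890) = 113.7
D: √((-15.4)² + (47.2)²) = √(237.160 + 2227.840) = 49.6
E: √((41.0)² + (-37.6)²) = √(1681.000 + 1413.760) = 55.6
F: √((4.0)² + (102.3)²) = √(16.000 + 10465.290) = 102.4
G: √((42.2)² + (47.4)²) = √(1780.840 + 2246.760) = 63.5
H: √((14.8)² + (3.6)²) = √(219.040 + 12.960) = 15.2
I: √((9.7)² + (91.0)²) = √(94.090 + 8281.000) = 91.5
J: √((-3.5)² + (72.5)²) = √(12.250 + 5256.250) = 72.6
K: √((-29.9)² + (62.8)²) = √(894.010 + 3943.840) = 69.6
L: √((48.6)² + (-11.8)²) = √(2361.960 + 139.240) = 50.0
M: √((46.0)² + (-41.0)²) = √(2116.000 + 1681.000) = 61.6
Maximum: B at 131.2.

B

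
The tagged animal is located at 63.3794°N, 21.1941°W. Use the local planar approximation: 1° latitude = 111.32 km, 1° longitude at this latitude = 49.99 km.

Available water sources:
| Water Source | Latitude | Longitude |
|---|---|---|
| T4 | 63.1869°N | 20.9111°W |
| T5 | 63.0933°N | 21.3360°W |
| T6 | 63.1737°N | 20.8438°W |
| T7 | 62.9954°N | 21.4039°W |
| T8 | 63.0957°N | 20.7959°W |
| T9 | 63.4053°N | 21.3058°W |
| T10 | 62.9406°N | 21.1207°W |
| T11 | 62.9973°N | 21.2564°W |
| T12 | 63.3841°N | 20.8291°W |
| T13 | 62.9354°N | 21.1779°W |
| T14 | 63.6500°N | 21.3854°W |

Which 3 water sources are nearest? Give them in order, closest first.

Distances from 63.3794°N, 21.1941°W:
T4: 25.6778 km
T5: 32.6291 km
T6: 28.8270 km
T7: 44.0147 km
T8: 37.3315 km
T9: 6.2843 km
T10: 48.9848 km
T11: 42.6492 km
T12: 18.2538 km
T13: 49.4327 km
T14: 31.6047 km
Sorted: T9 (6.2843 km) < T12 (18.2538 km) < T4 (25.6778 km) < T6 (28.8270 km) < T14 (31.6047 km) < …

T9, T12, T4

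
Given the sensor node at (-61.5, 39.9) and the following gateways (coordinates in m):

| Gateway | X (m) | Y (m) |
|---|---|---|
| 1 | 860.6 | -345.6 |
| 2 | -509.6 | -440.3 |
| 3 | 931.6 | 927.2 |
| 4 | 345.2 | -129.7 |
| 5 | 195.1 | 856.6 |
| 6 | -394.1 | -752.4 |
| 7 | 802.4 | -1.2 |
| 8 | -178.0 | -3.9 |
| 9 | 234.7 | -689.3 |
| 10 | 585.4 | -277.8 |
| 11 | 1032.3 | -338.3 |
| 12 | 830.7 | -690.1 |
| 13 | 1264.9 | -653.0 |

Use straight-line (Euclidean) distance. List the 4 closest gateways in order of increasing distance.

8, 4, 2, 10

Distances from (-61.5, 39.9):
1: 999.4 m
2: 656.8 m
3: 1331.7 m
4: 440.6 m
5: 856.1 m
6: 859.3 m
7: 864.9 m
8: 124.5 m
9: 787.1 m
10: 720.7 m
11: 1157.3 m
12: 1152.8 m
13: 1496.5 m
Sorted: 8 (124.5 m) < 4 (440.6 m) < 2 (656.8 m) < 10 (720.7 m) < 9 (787.1 m) < 5 (856.1 m) < …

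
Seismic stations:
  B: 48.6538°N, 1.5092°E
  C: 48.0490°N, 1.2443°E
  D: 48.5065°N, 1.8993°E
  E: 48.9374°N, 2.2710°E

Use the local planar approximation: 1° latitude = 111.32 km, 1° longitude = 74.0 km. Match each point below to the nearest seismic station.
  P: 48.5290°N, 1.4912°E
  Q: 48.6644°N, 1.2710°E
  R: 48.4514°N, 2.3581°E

P at 48.5290°N, 1.4912°E:
  B: 13.9564 km
  C: 56.4709 km
  D: 30.3031 km
  E: 73.4628 km
  → nearest: B (13.9564 km)
Q at 48.6644°N, 1.2710°E:
  B: 17.6663 km
  C: 68.5348 km
  D: 49.7059 km
  E: 79.9973 km
  → nearest: B (17.6663 km)
R at 48.4514°N, 2.3581°E:
  B: 66.7370 km
  C: 93.8076 km
  D: 34.5008 km
  E: 54.4841 km
  → nearest: D (34.5008 km)

P→B; Q→B; R→D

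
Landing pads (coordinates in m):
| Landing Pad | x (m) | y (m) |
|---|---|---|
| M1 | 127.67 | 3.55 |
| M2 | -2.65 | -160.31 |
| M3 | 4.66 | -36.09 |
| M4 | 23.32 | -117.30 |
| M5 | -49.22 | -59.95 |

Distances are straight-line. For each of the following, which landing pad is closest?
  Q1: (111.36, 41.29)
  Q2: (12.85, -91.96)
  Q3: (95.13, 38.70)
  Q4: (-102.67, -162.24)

Q1 at (111.36, 41.29):
  M1: 41.11 m
  M2: 231.60 m
  M3: 131.80 m
  M4: 181.39 m
  M5: 189.83 m
  → nearest: M1 (41.11 m)
Q2 at (12.85, -91.96):
  M1: 149.35 m
  M2: 70.09 m
  M3: 56.47 m
  M4: 27.42 m
  M5: 69.84 m
  → nearest: M4 (27.42 m)
Q3 at (95.13, 38.70):
  M1: 47.90 m
  M2: 221.73 m
  M3: 117.38 m
  M4: 171.73 m
  M5: 174.84 m
  → nearest: M1 (47.90 m)
Q4 at (-102.67, -162.24):
  M1: 283.80 m
  M2: 100.04 m
  M3: 165.63 m
  M4: 133.77 m
  M5: 115.41 m
  → nearest: M2 (100.04 m)

Q1→M1; Q2→M4; Q3→M1; Q4→M2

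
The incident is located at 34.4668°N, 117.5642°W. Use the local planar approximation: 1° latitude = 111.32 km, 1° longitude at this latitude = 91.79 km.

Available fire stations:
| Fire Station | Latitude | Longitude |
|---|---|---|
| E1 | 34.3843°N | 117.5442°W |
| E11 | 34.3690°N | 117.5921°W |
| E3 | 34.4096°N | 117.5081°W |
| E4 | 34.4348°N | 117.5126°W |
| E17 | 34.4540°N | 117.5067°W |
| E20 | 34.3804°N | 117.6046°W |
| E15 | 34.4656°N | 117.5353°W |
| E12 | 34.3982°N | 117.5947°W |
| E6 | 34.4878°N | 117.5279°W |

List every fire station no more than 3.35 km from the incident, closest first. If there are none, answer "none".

Distances from 34.4668°N, 117.5642°W:
E1: √((-0.0825·111.32)² + (0.0200·91.79)²) = √(84.344019 + 3.370162) = 9.3656 km
E11: √((-0.0978·111.32)² + (-0.0279·91.79)²) = √(118.528859 + 6.558419) = 11.1842 km
E3: √((-0.0572·111.32)² + (0.0561·91.79)²) = √(40.545107 + 26.516516) = 8.1891 km
E4: √((-0.0320·111.32)² + (0.0516·91.79)²) = √(12.689554 + 22.433144) = 5.9264 km
E17: √((-0.0128·111.32)² + (0.0575·91.79)²) = √(2.030329 + 27.856492) = 5.4669 km
E20: √((-0.0864·111.32)² + (-0.0404·91.79)²) = √(92.506847 + 13.751608) = 10.3082 km
E15: √((-0.0012·111.32)² + (0.0289·91.79)²) = √(0.017845 + 7.036982) = 2.6561 km
E12: √((-0.0686·111.32)² + (-0.0305·91.79)²) = √(58.316926 + 7.837732) = 8.1336 km
E6: √((0.0210·111.32)² + (0.0363·91.79)²) = √(5.464935 + 11.102071) = 4.0703 km
Threshold 3.35 km: E15 (2.6561 km) is within range.

E15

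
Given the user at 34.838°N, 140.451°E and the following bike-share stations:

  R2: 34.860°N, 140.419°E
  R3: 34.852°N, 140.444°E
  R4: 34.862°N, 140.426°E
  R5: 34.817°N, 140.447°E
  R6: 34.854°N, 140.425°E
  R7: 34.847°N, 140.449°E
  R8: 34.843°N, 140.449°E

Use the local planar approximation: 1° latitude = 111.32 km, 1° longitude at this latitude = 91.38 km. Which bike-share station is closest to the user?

Distances from 34.838°N, 140.451°E:
R2: 3.814 km
R3: 1.685 km
R4: 3.515 km
R5: 2.366 km
R6: 2.969 km
R7: 1.018 km
R8: 0.586 km
Minimum: R8 at 0.586 km.

R8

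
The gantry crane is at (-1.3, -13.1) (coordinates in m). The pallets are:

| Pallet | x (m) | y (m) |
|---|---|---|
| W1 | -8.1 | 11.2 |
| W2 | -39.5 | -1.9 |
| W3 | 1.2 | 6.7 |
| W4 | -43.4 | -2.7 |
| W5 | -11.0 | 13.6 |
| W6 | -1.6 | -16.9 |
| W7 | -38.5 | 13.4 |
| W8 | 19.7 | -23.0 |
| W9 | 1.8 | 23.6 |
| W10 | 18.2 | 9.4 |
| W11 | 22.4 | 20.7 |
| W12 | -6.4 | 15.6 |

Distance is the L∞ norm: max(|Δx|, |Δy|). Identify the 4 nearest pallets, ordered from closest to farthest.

Distances from (-1.3, -13.1):
W1: max(|-6.8|, |24.3|) = 24.3 m
W2: max(|-38.2|, |11.2|) = 38.2 m
W3: max(|2.5|, |19.8|) = 19.8 m
W4: max(|-42.1|, |10.4|) = 42.1 m
W5: max(|-9.7|, |26.7|) = 26.7 m
W6: max(|-0.3|, |-3.8|) = 3.8 m
W7: max(|-37.2|, |26.5|) = 37.2 m
W8: max(|21.0|, |-9.9|) = 21.0 m
W9: max(|3.1|, |36.7|) = 36.7 m
W10: max(|19.5|, |22.5|) = 22.5 m
W11: max(|23.7|, |33.8|) = 33.8 m
W12: max(|-5.1|, |28.7|) = 28.7 m
Sorted: W6 (3.8 m) < W3 (19.8 m) < W8 (21.0 m) < W10 (22.5 m) < W1 (24.3 m) < W5 (26.7 m) < …

W6, W3, W8, W10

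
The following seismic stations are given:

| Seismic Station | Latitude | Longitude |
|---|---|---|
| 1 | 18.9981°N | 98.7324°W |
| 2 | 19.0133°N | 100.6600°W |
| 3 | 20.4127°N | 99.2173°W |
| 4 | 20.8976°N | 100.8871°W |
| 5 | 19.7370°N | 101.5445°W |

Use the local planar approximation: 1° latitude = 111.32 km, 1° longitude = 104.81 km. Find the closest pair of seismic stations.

Pairwise distances:
1–2: 202.0388 km
1–3: 165.4713 km
1–4: 309.3754 km
1–5: 305.9987 km
2–3: 217.0992 km
2–4: 211.1064 km
2–5: 122.8185 km
3–4: 183.1471 km
3–5: 255.2486 km
4–5: 146.4227 km
Closest pair: 2–5 at 122.8185 km.

2 and 5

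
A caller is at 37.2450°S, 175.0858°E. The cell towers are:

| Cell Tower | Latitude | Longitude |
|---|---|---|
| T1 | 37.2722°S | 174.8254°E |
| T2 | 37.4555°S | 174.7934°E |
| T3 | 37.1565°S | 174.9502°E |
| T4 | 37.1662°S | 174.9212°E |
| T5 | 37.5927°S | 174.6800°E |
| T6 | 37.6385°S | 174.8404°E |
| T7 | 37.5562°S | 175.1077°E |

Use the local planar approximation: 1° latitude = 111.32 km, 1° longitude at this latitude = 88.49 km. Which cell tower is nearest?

Distances from 37.2450°S, 175.0858°E:
T1: 23.2409 km
T2: 34.9083 km
T3: 15.5255 km
T4: 17.0030 km
T5: 52.7980 km
T6: 48.8916 km
T7: 34.6969 km
Minimum: T3 at 15.5255 km.

T3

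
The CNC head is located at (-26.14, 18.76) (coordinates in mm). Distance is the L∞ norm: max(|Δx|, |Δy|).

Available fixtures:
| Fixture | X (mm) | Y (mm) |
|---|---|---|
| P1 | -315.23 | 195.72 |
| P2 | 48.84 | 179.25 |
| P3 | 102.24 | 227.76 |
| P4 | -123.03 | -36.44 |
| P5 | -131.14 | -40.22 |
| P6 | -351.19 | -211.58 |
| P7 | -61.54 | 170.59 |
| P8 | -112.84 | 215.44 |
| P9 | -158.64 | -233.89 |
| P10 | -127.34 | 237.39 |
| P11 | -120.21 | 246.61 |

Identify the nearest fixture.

P4

Distances from (-26.14, 18.76):
P1: max(|-289.09|, |176.96|) = 289.09 mm
P2: max(|74.98|, |160.49|) = 160.49 mm
P3: max(|128.38|, |209.00|) = 209.00 mm
P4: max(|-96.89|, |-55.20|) = 96.89 mm
P5: max(|-105.00|, |-58.98|) = 105.00 mm
P6: max(|-325.05|, |-230.34|) = 325.05 mm
P7: max(|-35.40|, |151.83|) = 151.83 mm
P8: max(|-86.70|, |196.68|) = 196.68 mm
P9: max(|-132.50|, |-252.65|) = 252.65 mm
P10: max(|-101.20|, |218.63|) = 218.63 mm
P11: max(|-94.07|, |227.85|) = 227.85 mm
Minimum: P4 at 96.89 mm.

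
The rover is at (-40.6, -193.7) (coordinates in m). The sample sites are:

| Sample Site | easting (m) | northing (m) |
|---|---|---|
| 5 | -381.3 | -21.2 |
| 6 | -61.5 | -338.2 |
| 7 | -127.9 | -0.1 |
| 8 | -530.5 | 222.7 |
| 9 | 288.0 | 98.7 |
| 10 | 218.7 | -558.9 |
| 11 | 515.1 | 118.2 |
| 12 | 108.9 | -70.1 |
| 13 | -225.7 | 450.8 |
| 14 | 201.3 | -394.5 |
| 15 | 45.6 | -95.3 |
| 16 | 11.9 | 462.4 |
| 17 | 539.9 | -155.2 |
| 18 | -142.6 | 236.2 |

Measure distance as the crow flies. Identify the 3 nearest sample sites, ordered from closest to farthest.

15, 6, 12

Distances from (-40.6, -193.7):
5: √((-340.7)² + (172.5)²) = √(116076.490 + 29756.250) = 381.9 m
6: √((-20.9)² + (-144.5)²) = √(436.810 + 20880.250) = 146.0 m
7: √((-87.3)² + (193.6)²) = √(7621.290 + 37480.960) = 212.4 m
8: √((-489.9)² + (416.4)²) = √(240002.010 + 173388.960) = 643.0 m
9: √((328.6)² + (292.4)²) = √(107977.960 + 85497.760) = 439.9 m
10: √((259.3)² + (-365.2)²) = √(67236.490 + 133371.040) = 447.9 m
11: √((555.7)² + (311.9)²) = √(308802.490 + 97281.610) = 637.2 m
12: √((149.5)² + (123.6)²) = √(22350.250 + 15276.960) = 194.0 m
13: √((-185.1)² + (644.5)²) = √(34262.010 + 415380.250) = 670.6 m
14: √((241.9)² + (-200.8)²) = √(58515.610 + 40320.640) = 314.4 m
15: √((86.2)² + (98.4)²) = √(7430.440 + 9682.560) = 130.8 m
16: √((52.5)² + (656.1)²) = √(2756.250 + 430467.210) = 658.2 m
17: √((580.5)² + (38.5)²) = √(336980.250 + 1482.250) = 581.8 m
18: √((-102.0)² + (429.9)²) = √(10404.000 + 184814.010) = 441.8 m
Sorted: 15 (130.8 m) < 6 (146.0 m) < 12 (194.0 m) < 7 (212.4 m) < 14 (314.4 m) < …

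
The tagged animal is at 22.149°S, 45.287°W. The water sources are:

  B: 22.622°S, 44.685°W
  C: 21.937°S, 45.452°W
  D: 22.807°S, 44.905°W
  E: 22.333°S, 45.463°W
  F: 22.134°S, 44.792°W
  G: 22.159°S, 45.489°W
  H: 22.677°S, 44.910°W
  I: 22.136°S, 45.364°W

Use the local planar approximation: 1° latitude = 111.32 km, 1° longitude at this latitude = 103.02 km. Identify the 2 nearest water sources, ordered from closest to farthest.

I, G

Distances from 22.149°S, 45.287°W:
B: 81.356 km
C: 29.084 km
D: 83.151 km
E: 27.355 km
F: 51.022 km
G: 20.840 km
H: 70.450 km
I: 8.063 km
Sorted: I (8.063 km) < G (20.840 km) < E (27.355 km) < C (29.084 km) < …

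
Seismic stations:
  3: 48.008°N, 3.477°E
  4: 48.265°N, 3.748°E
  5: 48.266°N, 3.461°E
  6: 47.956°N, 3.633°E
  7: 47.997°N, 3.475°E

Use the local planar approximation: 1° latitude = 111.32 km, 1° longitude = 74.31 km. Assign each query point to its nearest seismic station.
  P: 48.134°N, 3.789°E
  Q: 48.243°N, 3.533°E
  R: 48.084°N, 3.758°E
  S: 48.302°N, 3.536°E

P→4; Q→5; R→6; S→5

P at 48.134°N, 3.789°E:
  3: √((-0.126·111.32)² + (-0.312·74.31)²) = √(196.73765 + 537.53124) = 27.097 km
  4: √((0.131·111.32)² + (-0.041·74.31)²) = √(212.66156 + 9.28244) = 14.898 km
  5: √((0.132·111.32)² + (-0.328·74.31)²) = √(215.92069 + 594.07628) = 28.460 km
  6: √((-0.178·111.32)² + (-0.156·74.31)²) = √(392.63264 + 134.38281) = 22.957 km
  7: √((-0.137·111.32)² + (-0.314·74.31)²) = √(232.58812 + 544.44476) = 27.875 km
  → nearest: 4 (14.898 km)
Q at 48.243°N, 3.533°E:
  3: √((-0.235·111.32)² + (-0.056·74.31)²) = √(684.35606 + 17.31692) = 26.489 km
  4: √((0.022·111.32)² + (0.215·74.31)²) = √(5.99780 + 255.25335) = 16.163 km
  5: √((0.023·111.32)² + (-0.072·74.31)²) = √(6.55544 + 28.62592) = 5.931 km
  6: √((-0.287·111.32)² + (0.100·74.31)²) = √(1020.72838 + 55.21976) = 32.802 km
  7: √((-0.246·111.32)² + (-0.058·74.31)²) = √(749.92289 + 18.57593) = 27.722 km
  → nearest: 5 (5.931 km)
R at 48.084°N, 3.758°E:
  3: √((-0.076·111.32)² + (-0.281·74.31)²) = √(71.57701 + 436.02075) = 22.530 km
  4: √((0.181·111.32)² + (-0.010·74.31)²) = √(405.97898 + 0.55220) = 20.163 km
  5: √((0.182·111.32)² + (-0.297·74.31)²) = √(410.47732 + 487.08799) = 29.959 km
  6: √((-0.128·111.32)² + (-0.125·74.31)²) = √(203.03286 + 86.28088) = 17.009 km
  7: √((-0.087·111.32)² + (-0.283·74.31)²) = √(93.79613 + 442.24954) = 23.153 km
  → nearest: 6 (17.009 km)
S at 48.302°N, 3.536°E:
  3: √((-0.294·111.32)² + (-0.059·74.31)²) = √(1071.12722 + 19.22200) = 33.020 km
  4: √((-0.037·111.32)² + (0.212·74.31)²) = √(16.96484 + 248.17969) = 16.283 km
  5: √((-0.036·111.32)² + (-0.075·74.31)²) = √(16.06022 + 31.06112) = 6.864 km
  6: √((-0.346·111.32)² + (0.097·74.31)²) = √(1483.53772 + 51.95627) = 39.185 km
  7: √((-0.305·111.32)² + (-0.061·74.31)²) = √(1152.77905 + 20.54727) = 34.254 km
  → nearest: 5 (6.864 km)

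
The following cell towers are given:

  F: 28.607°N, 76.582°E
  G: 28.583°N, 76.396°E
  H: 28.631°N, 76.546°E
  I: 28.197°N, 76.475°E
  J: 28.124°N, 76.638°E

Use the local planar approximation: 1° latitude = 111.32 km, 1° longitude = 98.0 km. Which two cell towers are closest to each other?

Pairwise distances:
F–H: 4.425 km
G–H: 15.641 km
I–J: 17.922 km
F–G: 18.423 km
G–I: 43.661 km
F–I: 46.830 km
H–I: 48.811 km
F–J: 54.047 km
G–J: 56.331 km
H–J: 57.155 km
Closest pair: F–H at 4.425 km.

F and H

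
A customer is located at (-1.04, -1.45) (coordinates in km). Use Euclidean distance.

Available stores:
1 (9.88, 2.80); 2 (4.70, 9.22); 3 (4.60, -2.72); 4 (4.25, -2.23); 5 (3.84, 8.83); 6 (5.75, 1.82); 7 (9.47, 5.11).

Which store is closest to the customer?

4

Distances from (-1.04, -1.45):
1: 11.72 km
2: 12.12 km
3: 5.78 km
4: 5.35 km
5: 11.38 km
6: 7.54 km
7: 12.39 km
Minimum: 4 at 5.35 km.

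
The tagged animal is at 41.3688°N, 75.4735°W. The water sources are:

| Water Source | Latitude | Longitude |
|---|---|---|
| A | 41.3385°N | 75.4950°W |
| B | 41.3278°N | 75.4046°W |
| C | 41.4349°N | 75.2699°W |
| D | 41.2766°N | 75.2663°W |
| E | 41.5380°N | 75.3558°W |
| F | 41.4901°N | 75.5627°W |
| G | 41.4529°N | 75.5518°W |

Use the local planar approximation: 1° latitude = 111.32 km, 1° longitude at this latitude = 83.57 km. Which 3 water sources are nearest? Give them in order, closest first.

Distances from 41.3688°N, 75.4735°W:
A: √((-0.0303·111.32)² + (-0.0215·83.57)²) = √(11.377102 + 3.228329) = 3.8217 km
B: √((-0.0410·111.32)² + (0.0689·83.57)²) = √(20.831191 + 33.154253) = 7.3475 km
C: √((0.0661·111.32)² + (0.2036·83.57)²) = √(54.143872 + 289.505189) = 18.5378 km
D: √((-0.0922·111.32)² + (0.2072·83.57)²) = √(105.343620 + 299.833605) = 20.1290 km
E: √((0.1692·111.32)² + (0.1177·83.57)²) = √(354.770184 + 96.750614) = 21.2490 km
F: √((0.1213·111.32)² + (-0.0892·83.57)²) = √(182.334142 + 55.568735) = 15.4241 km
G: √((0.0841·111.32)² + (-0.0783·83.57)²) = √(87.647269 + 42.817798) = 11.4221 km
Sorted: A (3.8217 km) < B (7.3475 km) < G (11.4221 km) < F (15.4241 km) < C (18.5378 km) < …

A, B, G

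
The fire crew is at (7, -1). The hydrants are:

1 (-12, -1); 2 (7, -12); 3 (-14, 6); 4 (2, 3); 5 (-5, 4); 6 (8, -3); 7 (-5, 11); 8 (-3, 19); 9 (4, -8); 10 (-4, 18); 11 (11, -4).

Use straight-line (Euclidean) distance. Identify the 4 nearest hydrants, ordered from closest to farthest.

6, 11, 4, 9

Distances from (7, -1):
1: √((-19)² + (0)²) = √(361.000 + 0.000) = 19.0
2: √((0)² + (-11)²) = √(0.000 + 121.000) = 11.0
3: √((-21)² + (7)²) = √(441.000 + 49.000) = 22.1
4: √((-5)² + (4)²) = √(25.000 + 16.000) = 6.4
5: √((-12)² + (5)²) = √(144.000 + 25.000) = 13.0
6: √((1)² + (-2)²) = √(1.000 + 4.000) = 2.2
7: √((-12)² + (12)²) = √(144.000 + 144.000) = 17.0
8: √((-10)² + (20)²) = √(100.000 + 400.000) = 22.4
9: √((-3)² + (-7)²) = √(9.000 + 49.000) = 7.6
10: √((-11)² + (19)²) = √(121.000 + 361.000) = 22.0
11: √((4)² + (-3)²) = √(16.000 + 9.000) = 5.0
Sorted: 6 (2.2) < 11 (5.0) < 4 (6.4) < 9 (7.6) < 2 (11.0) < 5 (13.0) < …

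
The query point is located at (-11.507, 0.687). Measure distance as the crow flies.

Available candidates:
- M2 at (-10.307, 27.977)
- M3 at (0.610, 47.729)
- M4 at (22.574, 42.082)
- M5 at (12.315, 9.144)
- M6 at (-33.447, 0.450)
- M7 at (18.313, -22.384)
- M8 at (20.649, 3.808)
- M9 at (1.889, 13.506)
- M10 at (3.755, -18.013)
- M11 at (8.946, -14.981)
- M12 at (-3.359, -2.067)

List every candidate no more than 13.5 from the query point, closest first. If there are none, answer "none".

M12

Distances from (-11.507, 0.687):
M2: 27.316
M3: 48.577
M4: 53.620
M5: 25.279
M6: 21.941
M7: 37.703
M8: 32.307
M9: 18.541
M10: 24.137
M11: 25.765
M12: 8.601
Threshold 13.5: M12 (8.601) is within range.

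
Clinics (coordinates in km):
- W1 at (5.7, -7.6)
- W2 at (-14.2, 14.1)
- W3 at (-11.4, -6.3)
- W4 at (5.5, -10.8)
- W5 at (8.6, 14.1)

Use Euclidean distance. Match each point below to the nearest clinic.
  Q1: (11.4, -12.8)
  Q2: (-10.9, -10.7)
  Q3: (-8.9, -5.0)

Q1 at (11.4, -12.8):
  W1: √((-5.7)² + (5.2)²) = √(32.490 + 27.040) = 7.7 km
  W2: √((-25.6)² + (26.9)²) = √(655.360 + 723.610) = 37.1 km
  W3: √((-22.8)² + (6.5)²) = √(519.840 + 42.250) = 23.7 km
  W4: √((-5.9)² + (2.0)²) = √(34.810 + 4.000) = 6.2 km
  W5: √((-2.8)² + (26.9)²) = √(7.840 + 723.610) = 27.0 km
  → nearest: W4 (6.2 km)
Q2 at (-10.9, -10.7):
  W1: √((16.6)² + (3.1)²) = √(275.560 + 9.610) = 16.9 km
  W2: √((-3.3)² + (24.8)²) = √(10.890 + 615.040) = 25.0 km
  W3: √((-0.5)² + (4.4)²) = √(0.250 + 19.360) = 4.4 km
  W4: √((16.4)² + (-0.1)²) = √(268.960 + 0.010) = 16.4 km
  W5: √((19.5)² + (24.8)²) = √(380.250 + 615.040) = 31.5 km
  → nearest: W3 (4.4 km)
Q3 at (-8.9, -5.0):
  W1: √((14.6)² + (-2.6)²) = √(213.160 + 6.760) = 14.8 km
  W2: √((-5.3)² + (19.1)²) = √(28.090 + 364.810) = 19.8 km
  W3: √((-2.5)² + (-1.3)²) = √(6.250 + 1.690) = 2.8 km
  W4: √((14.4)² + (-5.8)²) = √(207.360 + 33.640) = 15.5 km
  W5: √((17.5)² + (19.1)²) = √(306.250 + 364.810) = 25.9 km
  → nearest: W3 (2.8 km)

Q1→W4; Q2→W3; Q3→W3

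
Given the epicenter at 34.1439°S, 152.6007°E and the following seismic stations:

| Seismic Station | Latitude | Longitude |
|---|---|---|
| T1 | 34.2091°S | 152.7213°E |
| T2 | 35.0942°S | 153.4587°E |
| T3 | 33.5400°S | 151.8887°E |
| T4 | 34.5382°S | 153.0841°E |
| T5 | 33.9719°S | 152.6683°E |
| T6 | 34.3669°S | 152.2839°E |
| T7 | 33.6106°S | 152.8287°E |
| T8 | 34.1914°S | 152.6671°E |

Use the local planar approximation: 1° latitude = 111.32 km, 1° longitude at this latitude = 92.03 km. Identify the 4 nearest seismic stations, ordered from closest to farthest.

T8, T1, T5, T6

Distances from 34.1439°S, 152.6007°E:
T1: 13.2613 km
T2: 132.0073 km
T3: 93.8772 km
T4: 62.4961 km
T5: 20.1324 km
T6: 38.2919 km
T7: 62.9660 km
T8: 8.0809 km
Sorted: T8 (8.0809 km) < T1 (13.2613 km) < T5 (20.1324 km) < T6 (38.2919 km) < T4 (62.4961 km) < T7 (62.9660 km) < …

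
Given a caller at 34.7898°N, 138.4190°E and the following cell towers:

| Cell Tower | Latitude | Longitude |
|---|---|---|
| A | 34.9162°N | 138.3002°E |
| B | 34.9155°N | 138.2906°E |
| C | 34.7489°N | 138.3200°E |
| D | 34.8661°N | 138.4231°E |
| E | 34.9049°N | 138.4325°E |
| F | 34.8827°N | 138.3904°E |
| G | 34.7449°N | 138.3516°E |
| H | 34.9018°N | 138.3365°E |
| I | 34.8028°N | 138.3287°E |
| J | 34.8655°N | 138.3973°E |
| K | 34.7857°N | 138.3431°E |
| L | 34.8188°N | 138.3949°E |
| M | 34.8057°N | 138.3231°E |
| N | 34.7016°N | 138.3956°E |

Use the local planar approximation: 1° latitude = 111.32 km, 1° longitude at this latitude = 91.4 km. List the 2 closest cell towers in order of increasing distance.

Distances from 34.7898°N, 138.4190°E:
A: √((0.1264·111.32)² + (-0.1188·91.4)²) = √(197.988763 + 117.903113) = 17.7733 km
B: √((0.1257·111.32)² + (-0.1284·91.4)²) = √(195.801922 + 137.728063) = 18.2628 km
C: √((-0.0409·111.32)² + (-0.0990·91.4)²) = √(20.729700 + 81.877162) = 10.1295 km
D: √((0.0763·111.32)² + (0.0041·91.4)²) = √(72.143211 + 0.140430) = 8.5020 km
E: √((0.1151·111.32)² + (0.0135·91.4)²) = √(164.171226 + 1.522509) = 12.8722 km
F: √((0.0929·111.32)² + (-0.0286·91.4)²) = √(106.949270 + 6.833205) = 10.6669 km
G: √((-0.0449·111.32)² + (-0.0674·91.4)²) = √(24.982683 + 37.950035) = 7.9330 km
H: √((0.1120·111.32)² + (-0.0825·91.4)²) = √(155.447034 + 56.859140) = 14.5707 km
I: √((0.0130·111.32)² + (-0.0903·91.4)²) = √(2.094272 + 68.118942) = 8.3793 km
J: √((0.0757·111.32)² + (-0.0217·91.4)²) = √(71.013048 + 3.933796) = 8.6572 km
K: √((-0.0041·111.32)² + (-0.0759·91.4)²) = √(0.208312 + 48.125576) = 6.9523 km
L: √((0.0290·111.32)² + (-0.0241·91.4)²) = √(10.421792 + 4.852064) = 3.9082 km
M: √((0.0159·111.32)² + (-0.0959·91.4)²) = √(3.132858 + 76.829783) = 8.9422 km
N: √((-0.0882·111.32)² + (-0.0234·91.4)²) = √(96.401450 + 4.574294) = 10.0487 km
Sorted: L (3.9082 km) < K (6.9523 km) < G (7.9330 km) < I (8.3793 km) < …

L, K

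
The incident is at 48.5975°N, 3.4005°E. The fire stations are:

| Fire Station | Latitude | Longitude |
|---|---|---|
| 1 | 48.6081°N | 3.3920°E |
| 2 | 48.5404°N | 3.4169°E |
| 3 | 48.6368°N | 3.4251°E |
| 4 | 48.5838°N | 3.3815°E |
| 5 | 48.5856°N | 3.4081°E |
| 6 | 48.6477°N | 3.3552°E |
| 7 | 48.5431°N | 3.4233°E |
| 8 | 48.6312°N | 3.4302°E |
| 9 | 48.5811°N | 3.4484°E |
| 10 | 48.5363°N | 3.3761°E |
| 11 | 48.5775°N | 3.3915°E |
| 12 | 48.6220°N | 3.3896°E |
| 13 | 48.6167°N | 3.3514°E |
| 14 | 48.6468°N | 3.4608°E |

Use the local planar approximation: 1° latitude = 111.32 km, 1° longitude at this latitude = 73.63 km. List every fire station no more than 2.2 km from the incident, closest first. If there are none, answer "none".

1, 5, 4

Distances from 48.5975°N, 3.4005°E:
1: √((0.0106·111.32)² + (-0.0085·73.63)²) = √(1.392381 + 0.391694) = 1.3357 km
2: √((-0.0571·111.32)² + (0.0164·73.63)²) = √(40.403465 + 1.458134) = 6.4701 km
3: √((0.0393·111.32)² + (0.0246·73.63)²) = √(19.139540 + 3.280800) = 4.7350 km
4: √((-0.0137·111.32)² + (-0.0190·73.63)²) = √(2.325881 + 1.957117) = 2.0695 km
5: √((-0.0119·111.32)² + (0.0076·73.63)²) = √(1.754851 + 0.313139) = 1.4381 km
6: √((0.0502·111.32)² + (-0.0453·73.63)²) = √(31.228695 + 11.125153) = 6.5080 km
7: √((-0.0544·111.32)² + (0.0228·73.63)²) = √(36.672811 + 2.818249) = 6.2842 km
8: √((0.0337·111.32)² + (0.0297·73.63)²) = √(14.073632 + 4.782142) = 4.3423 km
9: √((-0.0164·111.32)² + (0.0479·73.63)²) = √(3.332991 + 12.438861) = 3.9714 km
10: √((-0.0612·111.32)² + (-0.0244·73.63)²) = √(46.414026 + 3.227671) = 7.0457 km
11: √((-0.0200·111.32)² + (-0.0090·73.63)²) = √(4.956857 + 0.439132) = 2.3229 km
12: √((0.0245·111.32)² + (-0.0109·73.63)²) = √(7.438383 + 0.644114) = 2.8430 km
13: √((0.0192·111.32)² + (-0.0491·73.63)²) = √(4.568239 + 13.069910) = 4.1998 km
14: √((0.0493·111.32)² + (0.0603·73.63)²) = √(30.118978 + 19.712614) = 7.0591 km
Threshold 2.2 km: 1 (1.3357 km), 5 (1.4381 km), 4 (2.0695 km) are within range.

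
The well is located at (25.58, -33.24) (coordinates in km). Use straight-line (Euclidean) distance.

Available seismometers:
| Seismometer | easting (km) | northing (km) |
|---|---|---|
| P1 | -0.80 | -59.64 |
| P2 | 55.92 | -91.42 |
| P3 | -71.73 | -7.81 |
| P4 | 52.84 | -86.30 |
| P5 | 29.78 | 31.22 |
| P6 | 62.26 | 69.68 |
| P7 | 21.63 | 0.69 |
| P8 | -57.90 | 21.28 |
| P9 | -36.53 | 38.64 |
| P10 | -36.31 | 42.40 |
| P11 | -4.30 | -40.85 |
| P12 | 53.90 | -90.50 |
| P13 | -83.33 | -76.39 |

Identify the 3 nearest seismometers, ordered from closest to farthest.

P11, P7, P1

Distances from (25.58, -33.24):
P1: √((-26.38)² + (-26.40)²) = √(695.9044 + 696.9600) = 37.32 km
P2: √((30.34)² + (-58.18)²) = √(920.5156 + 3384.9124) = 65.62 km
P3: √((-97.31)² + (25.43)²) = √(9469.2361 + 646.6849) = 100.58 km
P4: √((27.26)² + (-53.06)²) = √(743.1076 + 2815.3636) = 59.65 km
P5: √((4.20)² + (64.46)²) = √(17.6400 + 4155.0916) = 64.60 km
P6: √((36.68)² + (102.92)²) = √(1345.4224 + 10592.5264) = 109.26 km
P7: √((-3.95)² + (33.93)²) = √(15.6025 + 1151.2449) = 34.16 km
P8: √((-83.48)² + (54.52)²) = √(6968.9104 + 2972.4304) = 99.71 km
P9: √((-62.11)² + (71.88)²) = √(3857.6521 + 5166.7344) = 95.00 km
P10: √((-61.89)² + (75.64)²) = √(3830.3721 + 5721.4096) = 97.73 km
P11: √((-29.88)² + (-7.61)²) = √(892.8144 + 57.9121) = 30.83 km
P12: √((28.32)² + (-57.26)²) = √(802.0224 + 3278.7076) = 63.88 km
P13: √((-108.91)² + (-43.15)²) = √(11861.3881 + 1861.9225) = 117.15 km
Sorted: P11 (30.83 km) < P7 (34.16 km) < P1 (37.32 km) < P4 (59.65 km) < P12 (63.88 km) < …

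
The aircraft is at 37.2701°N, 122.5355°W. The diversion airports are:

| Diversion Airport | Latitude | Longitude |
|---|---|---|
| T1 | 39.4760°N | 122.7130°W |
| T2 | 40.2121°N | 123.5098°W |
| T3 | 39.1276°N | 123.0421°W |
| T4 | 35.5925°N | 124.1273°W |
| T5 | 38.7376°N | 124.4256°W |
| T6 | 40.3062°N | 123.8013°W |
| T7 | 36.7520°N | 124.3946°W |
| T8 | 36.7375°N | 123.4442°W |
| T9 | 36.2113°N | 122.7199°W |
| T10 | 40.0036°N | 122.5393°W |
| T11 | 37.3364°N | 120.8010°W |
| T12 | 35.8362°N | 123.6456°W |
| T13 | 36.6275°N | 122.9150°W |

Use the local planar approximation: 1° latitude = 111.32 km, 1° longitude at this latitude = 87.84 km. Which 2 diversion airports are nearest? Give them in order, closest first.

Distances from 37.2701°N, 122.5355°W:
T1: 246.0553 km
T2: 338.5009 km
T3: 211.5110 km
T4: 233.2947 km
T5: 232.9204 km
T6: 355.7981 km
T7: 173.1888 km
T8: 99.4307 km
T9: 118.9734 km
T10: 304.2934 km
T11: 152.5371 km
T12: 187.0495 km
T13: 78.9201 km
Sorted: T13 (78.9201 km) < T8 (99.4307 km) < T9 (118.9734 km) < T11 (152.5371 km) < …

T13, T8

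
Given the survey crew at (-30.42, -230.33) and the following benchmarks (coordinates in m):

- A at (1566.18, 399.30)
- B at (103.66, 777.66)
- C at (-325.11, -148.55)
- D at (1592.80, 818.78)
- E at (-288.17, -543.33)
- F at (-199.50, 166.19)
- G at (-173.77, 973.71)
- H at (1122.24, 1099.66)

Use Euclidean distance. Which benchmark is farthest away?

D

Distances from (-30.42, -230.33):
A: √((1596.60)² + (629.63)²) = √(2549131.5600 + 396433.9369) = 1716.26 m
B: √((134.08)² + (1007.99)²) = √(17977.4464 + 1016043.8401) = 1016.87 m
C: √((-294.69)² + (81.78)²) = √(86842.1961 + 6687.9684) = 305.83 m
D: √((1623.22)² + (1049.11)²) = √(2634843.1684 + 1100631.7921) = 1932.74 m
E: √((-257.75)² + (-313.00)²) = √(66435.0625 + 97969.0000) = 405.47 m
F: √((-169.08)² + (396.52)²) = √(28588.0464 + 157228.1104) = 431.06 m
G: √((-143.35)² + (1204.04)²) = √(20549.2225 + 1449712.3216) = 1212.54 m
H: √((1152.66)² + (1329.99)²) = √(1328625.0756 + 1768873.4001) = 1759.97 m
Maximum: D at 1932.74 m.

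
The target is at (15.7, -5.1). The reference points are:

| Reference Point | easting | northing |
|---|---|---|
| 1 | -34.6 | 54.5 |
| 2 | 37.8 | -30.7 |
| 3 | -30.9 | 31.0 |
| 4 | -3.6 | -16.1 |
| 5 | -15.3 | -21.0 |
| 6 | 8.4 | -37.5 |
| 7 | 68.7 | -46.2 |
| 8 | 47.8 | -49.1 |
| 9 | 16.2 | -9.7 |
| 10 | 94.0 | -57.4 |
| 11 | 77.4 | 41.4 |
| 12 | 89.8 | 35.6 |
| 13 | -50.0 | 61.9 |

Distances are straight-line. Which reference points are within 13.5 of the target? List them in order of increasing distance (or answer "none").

Distances from (15.7, -5.1):
1: 78.0
2: 33.8
3: 58.9
4: 22.2
5: 34.8
6: 33.2
7: 67.1
8: 54.5
9: 4.6
10: 94.2
11: 77.3
12: 84.5
13: 93.8
Threshold 13.5: 9 (4.6) is within range.

9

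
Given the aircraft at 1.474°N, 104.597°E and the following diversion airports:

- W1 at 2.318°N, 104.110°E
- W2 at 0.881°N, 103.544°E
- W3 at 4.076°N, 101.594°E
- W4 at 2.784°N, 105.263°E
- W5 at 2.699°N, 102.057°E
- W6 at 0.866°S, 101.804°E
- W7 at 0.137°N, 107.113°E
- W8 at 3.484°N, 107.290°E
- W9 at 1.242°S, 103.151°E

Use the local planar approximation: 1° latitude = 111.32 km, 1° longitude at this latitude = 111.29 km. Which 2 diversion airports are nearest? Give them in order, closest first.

Distances from 1.474°N, 104.597°E:
W1: √((0.844·111.32)² + (-0.487·111.29)²) = √(8827.36915 + 2937.44814) = 108.466 km
W2: √((-0.593·111.32)² + (-1.053·111.29)²) = √(4357.68448 + 13733.11406) = 134.502 km
W3: √((2.602·111.32)² + (-3.003·111.29)²) = √(83899.81047 + 111692.22672) = 442.258 km
W4: √((1.310·111.32)² + (0.666·111.29)²) = √(21266.15557 + 5493.64691) = 163.584 km
W5: √((1.225·111.32)² + (-2.540·111.29)²) = √(18595.95869 + 79906.06019) = 313.850 km
W6: √((-2.340·111.32)² + (-2.793·111.29)²) = √(67854.41493 + 96617.13524) = 405.551 km
W7: √((-1.337·111.32)² + (2.516·111.29)²) = √(22151.80960 + 78403.15843) = 317.104 km
W8: √((2.010·111.32)² + (2.693·111.29)²) = √(50065.49451 + 89822.46963) = 374.016 km
W9: √((-2.716·111.32)² + (-1.446·111.29)²) = √(91412.57159 + 25896.96505) = 342.505 km
Sorted: W1 (108.466 km) < W2 (134.502 km) < W4 (163.584 km) < W5 (313.850 km) < …

W1, W2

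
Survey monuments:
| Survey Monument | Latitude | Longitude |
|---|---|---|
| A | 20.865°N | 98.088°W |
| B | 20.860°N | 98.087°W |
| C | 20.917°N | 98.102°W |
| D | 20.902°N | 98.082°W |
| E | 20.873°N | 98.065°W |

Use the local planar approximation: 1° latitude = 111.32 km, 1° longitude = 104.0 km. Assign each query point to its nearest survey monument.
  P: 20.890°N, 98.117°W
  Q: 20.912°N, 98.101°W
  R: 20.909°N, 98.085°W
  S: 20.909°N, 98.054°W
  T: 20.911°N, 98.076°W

P at 20.890°N, 98.117°W:
  A: √((-0.025·111.32)² + (0.029·104.0)²) = √(7.74509 + 9.09626) = 4.104 km
  B: √((-0.030·111.32)² + (0.030·104.0)²) = √(11.15293 + 9.73440) = 4.570 km
  C: √((0.027·111.32)² + (0.015·104.0)²) = √(9.03387 + 2.43360) = 3.386 km
  D: √((0.012·111.32)² + (0.035·104.0)²) = √(1.78447 + 13.24960) = 3.877 km
  E: √((-0.017·111.32)² + (0.052·104.0)²) = √(3.58133 + 29.24646) = 5.730 km
  → nearest: C (3.386 km)
Q at 20.912°N, 98.101°W:
  A: √((-0.047·111.32)² + (0.013·104.0)²) = √(27.37424 + 1.82790) = 5.404 km
  B: √((-0.052·111.32)² + (0.014·104.0)²) = √(33.50835 + 2.11994) = 5.969 km
  C: √((0.005·111.32)² + (-0.001·104.0)²) = √(0.30980 + 0.01082) = 0.566 km
  D: √((-0.010·111.32)² + (0.019·104.0)²) = √(1.23921 + 3.90458) = 2.268 km
  E: √((-0.039·111.32)² + (0.036·104.0)²) = √(18.84845 + 14.01754) = 5.733 km
  → nearest: C (0.566 km)
R at 20.909°N, 98.085°W:
  A: √((-0.044·111.32)² + (-0.003·104.0)²) = √(23.99119 + 0.09734) = 4.908 km
  B: √((-0.049·111.32)² + (-0.002·104.0)²) = √(29.75353 + 0.04326) = 5.459 km
  C: √((0.008·111.32)² + (-0.017·104.0)²) = √(0.79310 + 3.12582) = 1.980 km
  D: √((-0.007·111.32)² + (0.003·104.0)²) = √(0.60721 + 0.09734) = 0.839 km
  E: √((-0.036·111.32)² + (0.020·104.0)²) = √(16.06022 + 4.32640) = 4.515 km
  → nearest: D (0.839 km)
S at 20.909°N, 98.054°W:
  A: √((-0.044·111.32)² + (-0.034·104.0)²) = √(23.99119 + 12.50330) = 6.041 km
  B: √((-0.049·111.32)² + (-0.033·104.0)²) = √(29.75353 + 11.77862) = 6.445 km
  C: √((0.008·111.32)² + (-0.048·104.0)²) = √(0.79310 + 24.92006) = 5.071 km
  D: √((-0.007·111.32)² + (-0.028·104.0)²) = √(0.60721 + 8.47974) = 3.014 km
  E: √((-0.036·111.32)² + (-0.011·104.0)²) = √(16.06022 + 1.30874) = 4.168 km
  → nearest: D (3.014 km)
T at 20.911°N, 98.076°W:
  A: √((-0.046·111.32)² + (-0.012·104.0)²) = √(26.22177 + 1.55750) = 5.271 km
  B: √((-0.051·111.32)² + (-0.011·104.0)²) = √(32.23196 + 1.30874) = 5.791 km
  C: √((0.006·111.32)² + (-0.026·104.0)²) = √(0.44612 + 7.31162) = 2.785 km
  D: √((-0.009·111.32)² + (-0.006·104.0)²) = √(1.00376 + 0.38938) = 1.180 km
  E: √((-0.038·111.32)² + (0.011·104.0)²) = √(17.89425 + 1.30874) = 4.382 km
  → nearest: D (1.180 km)

P→C; Q→C; R→D; S→D; T→D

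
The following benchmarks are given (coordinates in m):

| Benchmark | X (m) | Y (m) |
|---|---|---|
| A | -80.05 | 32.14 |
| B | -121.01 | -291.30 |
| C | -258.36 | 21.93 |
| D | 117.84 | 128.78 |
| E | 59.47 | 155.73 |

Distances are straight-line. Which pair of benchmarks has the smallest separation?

D and E

Pairwise distances:
D–E: 64.29 m
A–C: 178.60 m
A–E: 186.39 m
A–D: 220.23 m
A–B: 326.02 m
B–C: 342.02 m
C–E: 344.85 m
C–D: 391.08 m
B–E: 482.09 m
B–D: 483.24 m
Closest pair: D–E at 64.29 m.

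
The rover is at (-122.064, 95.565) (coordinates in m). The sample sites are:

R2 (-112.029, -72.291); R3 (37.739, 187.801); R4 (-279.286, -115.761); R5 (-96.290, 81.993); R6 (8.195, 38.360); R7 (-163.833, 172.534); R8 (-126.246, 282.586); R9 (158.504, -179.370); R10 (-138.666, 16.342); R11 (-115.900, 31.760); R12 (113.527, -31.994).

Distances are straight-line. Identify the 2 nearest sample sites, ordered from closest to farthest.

R5, R11

Distances from (-122.064, 95.565):
R2: 168.156 m
R3: 184.511 m
R4: 263.396 m
R5: 29.129 m
R6: 142.267 m
R7: 87.572 m
R8: 187.068 m
R9: 392.820 m
R10: 80.944 m
R11: 64.102 m
R12: 267.907 m
Sorted: R5 (29.129 m) < R11 (64.102 m) < R10 (80.944 m) < R7 (87.572 m) < …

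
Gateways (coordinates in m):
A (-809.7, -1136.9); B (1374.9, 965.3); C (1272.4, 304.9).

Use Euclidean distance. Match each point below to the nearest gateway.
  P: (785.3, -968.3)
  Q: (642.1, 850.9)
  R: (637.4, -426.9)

P→C; Q→B; R→C

P at (785.3, -968.3):
  A: 1603.9 m
  B: 2021.5 m
  C: 1363.2 m
  → nearest: C (1363.2 m)
Q at (642.1, 850.9):
  A: 2461.5 m
  B: 741.7 m
  C: 833.9 m
  → nearest: B (741.7 m)
R at (637.4, -426.9):
  A: 1611.9 m
  B: 1575.5 m
  C: 968.9 m
  → nearest: C (968.9 m)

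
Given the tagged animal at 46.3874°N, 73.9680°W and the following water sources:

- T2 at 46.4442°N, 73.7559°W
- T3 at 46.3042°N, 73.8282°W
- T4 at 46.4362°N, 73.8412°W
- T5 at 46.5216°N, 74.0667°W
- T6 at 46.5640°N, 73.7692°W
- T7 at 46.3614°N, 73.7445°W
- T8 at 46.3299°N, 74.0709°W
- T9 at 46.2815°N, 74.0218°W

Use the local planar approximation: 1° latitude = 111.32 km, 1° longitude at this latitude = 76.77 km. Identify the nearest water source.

Distances from 46.3874°N, 73.9680°W:
T2: 17.4675 km
T3: 14.1763 km
T4: 11.1477 km
T5: 16.7509 km
T6: 24.8879 km
T7: 17.4005 km
T8: 10.1674 km
T9: 12.4914 km
Minimum: T8 at 10.1674 km.

T8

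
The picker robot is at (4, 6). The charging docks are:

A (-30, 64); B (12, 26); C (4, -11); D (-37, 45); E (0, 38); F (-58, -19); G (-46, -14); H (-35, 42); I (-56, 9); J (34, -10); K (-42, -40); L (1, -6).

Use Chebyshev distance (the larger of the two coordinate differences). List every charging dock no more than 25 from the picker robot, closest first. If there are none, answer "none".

Distances from (4, 6):
A: max(|-34|, |58|) = 58
B: max(|8|, |20|) = 20
C: max(|0|, |-17|) = 17
D: max(|-41|, |39|) = 41
E: max(|-4|, |32|) = 32
F: max(|-62|, |-25|) = 62
G: max(|-50|, |-20|) = 50
H: max(|-39|, |36|) = 39
I: max(|-60|, |3|) = 60
J: max(|30|, |-16|) = 30
K: max(|-46|, |-46|) = 46
L: max(|-3|, |-12|) = 12
Threshold 25: L (12), C (17), B (20) are within range.

L, C, B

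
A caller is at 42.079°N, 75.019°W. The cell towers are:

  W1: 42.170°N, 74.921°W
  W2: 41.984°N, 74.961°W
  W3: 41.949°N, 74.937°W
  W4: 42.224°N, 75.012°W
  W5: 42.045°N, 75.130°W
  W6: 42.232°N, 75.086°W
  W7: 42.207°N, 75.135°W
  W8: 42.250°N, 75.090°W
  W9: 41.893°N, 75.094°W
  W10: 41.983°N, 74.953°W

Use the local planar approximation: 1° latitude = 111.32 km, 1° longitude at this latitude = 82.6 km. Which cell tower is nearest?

Distances from 42.079°N, 75.019°W:
W1: 12.967 km
W2: 11.610 km
W3: 15.978 km
W4: 16.152 km
W5: 9.919 km
W6: 17.909 km
W7: 17.171 km
W8: 19.919 km
W9: 21.612 km
W10: 11.997 km
Minimum: W5 at 9.919 km.

W5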